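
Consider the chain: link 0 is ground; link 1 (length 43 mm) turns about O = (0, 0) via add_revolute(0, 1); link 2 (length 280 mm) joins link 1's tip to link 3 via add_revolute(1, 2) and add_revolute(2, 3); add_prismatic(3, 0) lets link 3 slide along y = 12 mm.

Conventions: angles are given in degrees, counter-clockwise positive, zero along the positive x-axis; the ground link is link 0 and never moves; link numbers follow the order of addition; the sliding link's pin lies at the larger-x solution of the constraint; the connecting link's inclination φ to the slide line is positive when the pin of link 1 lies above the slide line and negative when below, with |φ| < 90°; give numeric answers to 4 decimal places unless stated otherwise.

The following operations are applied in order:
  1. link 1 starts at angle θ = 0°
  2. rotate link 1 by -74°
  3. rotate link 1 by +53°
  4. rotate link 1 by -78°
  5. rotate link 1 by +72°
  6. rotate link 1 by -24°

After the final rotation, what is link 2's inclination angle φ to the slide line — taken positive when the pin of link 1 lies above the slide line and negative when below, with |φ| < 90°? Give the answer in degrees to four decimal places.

geometry: r = 43 mm, L = 280 mm, e = 12 mm; θ starts at 0°
rotate link 1 by -74°: θ ← 0° -74° = -74°
rotate link 1 by +53°: θ ← -74° +53° = -21°
rotate link 1 by -78°: θ ← -21° -78° = -99°
rotate link 1 by +72°: θ ← -99° +72° = -27°
rotate link 1 by -24°: θ ← -27° -24° = -51°
h = r sin θ − e = -33.417276 − 12 = -45.417276
sin φ = h / L = -45.417276 / 280 = -0.16220456
φ = arcsin(-0.16220456) = -9.334880°

-9.3349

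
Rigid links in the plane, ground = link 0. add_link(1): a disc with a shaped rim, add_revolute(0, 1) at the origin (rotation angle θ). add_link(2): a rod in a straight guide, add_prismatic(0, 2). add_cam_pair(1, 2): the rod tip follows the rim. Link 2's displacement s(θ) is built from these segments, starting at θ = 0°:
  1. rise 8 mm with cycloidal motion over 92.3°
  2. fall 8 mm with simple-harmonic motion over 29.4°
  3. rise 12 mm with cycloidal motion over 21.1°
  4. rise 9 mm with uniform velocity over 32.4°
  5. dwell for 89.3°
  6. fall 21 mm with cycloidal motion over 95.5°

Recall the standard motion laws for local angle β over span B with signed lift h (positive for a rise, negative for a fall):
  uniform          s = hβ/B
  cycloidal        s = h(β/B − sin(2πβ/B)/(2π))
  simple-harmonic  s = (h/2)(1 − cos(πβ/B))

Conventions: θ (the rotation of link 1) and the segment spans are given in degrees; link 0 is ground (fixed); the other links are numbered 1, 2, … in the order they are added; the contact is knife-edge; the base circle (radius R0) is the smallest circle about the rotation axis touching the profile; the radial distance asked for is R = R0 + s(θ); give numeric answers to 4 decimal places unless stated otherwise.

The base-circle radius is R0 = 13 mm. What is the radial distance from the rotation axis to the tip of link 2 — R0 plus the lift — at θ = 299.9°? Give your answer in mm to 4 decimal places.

segment 1 (0° to 92.3°, cycloidal, h = 8) is passed completely: s = 0.0000 + (8) = 8.0000
segment 2 (92.3° to 121.7°, simple-harmonic, h = -8) is passed completely: s = 8.0000 + (-8) = 0.0000
segment 3 (121.7° to 142.8°, cycloidal, h = 12) is passed completely: s = 0.0000 + (12) = 12.0000
segment 4 (142.8° to 175.2°, uniform, h = 9) is passed completely: s = 12.0000 + (9) = 21.0000
segment 5 (175.2° to 264.5°, dwell): s unchanged at 21.0000
θ = 299.9° falls in segment 6 (264.5° to 360°, cycloidal, h = -21): β = 299.9 − 264.5 = 35.4°, B = 95.5°; Δs = -21·(0.3707 − sin(2π·0.3707)/(2π)) = -5.3577; s = 21.0000 − 5.3577 = 15.6423
R = R0 + s = 13 + 15.6423 = 28.6423

28.6423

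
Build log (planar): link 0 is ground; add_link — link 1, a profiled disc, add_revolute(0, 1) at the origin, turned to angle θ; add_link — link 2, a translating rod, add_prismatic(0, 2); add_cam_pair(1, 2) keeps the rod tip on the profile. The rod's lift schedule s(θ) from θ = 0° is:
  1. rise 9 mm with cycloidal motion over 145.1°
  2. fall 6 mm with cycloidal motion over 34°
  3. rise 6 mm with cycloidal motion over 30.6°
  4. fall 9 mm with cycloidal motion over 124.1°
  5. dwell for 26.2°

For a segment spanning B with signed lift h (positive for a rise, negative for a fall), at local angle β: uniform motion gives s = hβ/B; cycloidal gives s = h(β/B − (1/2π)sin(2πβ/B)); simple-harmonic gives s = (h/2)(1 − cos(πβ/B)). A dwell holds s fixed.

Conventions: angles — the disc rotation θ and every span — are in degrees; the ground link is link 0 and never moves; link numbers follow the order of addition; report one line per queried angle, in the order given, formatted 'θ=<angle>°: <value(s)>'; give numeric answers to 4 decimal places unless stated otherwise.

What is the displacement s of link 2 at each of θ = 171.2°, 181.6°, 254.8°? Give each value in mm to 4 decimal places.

seg 1 [0°–145.1°] cycloidal, h=9: full span → s += 9 → s = 9.0000
seg 2 [145.1°–179.1°] cycloidal, h=-6: θ=171.2° here. β=26.1, B=34. -6·(0.7676 − sin(2π·0.7676)/(2π)) = -5.5549 → s = 3.4451
seg 2 [145.1°–179.1°] cycloidal, h=-6: full span → s += -6 → s = 3.0000
seg 3 [179.1°–209.7°] cycloidal, h=6: θ=181.6° here. β=2.5, B=30.6. 6·(0.0817 − sin(2π·0.0817)/(2π)) = 0.0212 → s = 3.0212
seg 3 [179.1°–209.7°] cycloidal, h=6: full span → s += 6 → s = 9.0000
seg 4 [209.7°–333.8°] cycloidal, h=-9: θ=254.8° here. β=45.1, B=124.1. -9·(0.3634 − sin(2π·0.3634)/(2π)) = -2.1869 → s = 6.8131

θ=171.2°: 3.4451
θ=181.6°: 3.0212
θ=254.8°: 6.8131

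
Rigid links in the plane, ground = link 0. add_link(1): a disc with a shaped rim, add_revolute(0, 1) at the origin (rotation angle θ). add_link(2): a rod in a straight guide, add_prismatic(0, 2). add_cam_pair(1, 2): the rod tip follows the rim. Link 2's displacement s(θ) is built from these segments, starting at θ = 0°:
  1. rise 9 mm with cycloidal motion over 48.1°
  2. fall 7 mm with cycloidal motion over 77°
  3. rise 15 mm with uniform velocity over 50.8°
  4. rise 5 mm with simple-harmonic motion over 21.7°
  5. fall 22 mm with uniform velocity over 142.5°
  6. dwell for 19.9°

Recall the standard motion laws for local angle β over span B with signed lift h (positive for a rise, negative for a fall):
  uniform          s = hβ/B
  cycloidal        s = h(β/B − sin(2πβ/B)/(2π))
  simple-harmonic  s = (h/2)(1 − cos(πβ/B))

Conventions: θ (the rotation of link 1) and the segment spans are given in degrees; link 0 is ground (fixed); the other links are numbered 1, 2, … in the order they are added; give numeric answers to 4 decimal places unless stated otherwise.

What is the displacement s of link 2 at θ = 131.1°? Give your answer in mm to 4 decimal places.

segment 1 (0° to 48.1°, cycloidal, h = 9) is passed completely: s = 0.0000 + (9) = 9.0000
segment 2 (48.1° to 125.1°, cycloidal, h = -7) is passed completely: s = 9.0000 + (-7) = 2.0000
θ = 131.1° falls in segment 3 (125.1° to 175.9°, uniform, h = 15): β = 131.1 − 125.1 = 6°, B = 50.8°; Δs = 15·6/50.8 = 1.7717; s = 2.0000 + 1.7717 = 3.7717

3.7717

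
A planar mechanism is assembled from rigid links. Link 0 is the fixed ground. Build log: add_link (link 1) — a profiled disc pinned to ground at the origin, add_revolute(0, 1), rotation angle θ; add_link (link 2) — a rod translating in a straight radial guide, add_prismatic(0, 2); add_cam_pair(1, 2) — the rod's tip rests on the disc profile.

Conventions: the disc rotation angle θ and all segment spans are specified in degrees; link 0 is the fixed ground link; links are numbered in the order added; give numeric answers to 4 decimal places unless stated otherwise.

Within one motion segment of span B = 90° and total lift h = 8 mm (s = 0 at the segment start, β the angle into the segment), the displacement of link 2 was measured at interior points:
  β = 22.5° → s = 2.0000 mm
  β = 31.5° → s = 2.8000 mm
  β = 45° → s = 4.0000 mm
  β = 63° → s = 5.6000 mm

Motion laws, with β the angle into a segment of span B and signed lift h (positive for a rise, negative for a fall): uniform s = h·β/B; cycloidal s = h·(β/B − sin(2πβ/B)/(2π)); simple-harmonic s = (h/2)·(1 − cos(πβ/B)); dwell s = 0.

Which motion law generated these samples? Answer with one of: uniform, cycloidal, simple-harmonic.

candidates at β/B = r: uniform s = h·r (linear in β); cycloidal s = h·(r − sin(2πr)/(2π)); simple-harmonic s = (h/2)(1 − cos(πr))
β=22.5°: printed 2.0000 | uniform 2.0000, cycloidal 0.7268, simple-harmonic 1.1716
β=31.5°: printed 2.8000 | uniform 2.8000, cycloidal 1.7699, simple-harmonic 2.1840
β=45°: printed 4.0000 | uniform 4.0000, cycloidal 4.0000, simple-harmonic 4.0000
β=63°: printed 5.6000 | uniform 5.6000, cycloidal 6.8109, simple-harmonic 6.3511
only one law matches every sample → uniform

uniform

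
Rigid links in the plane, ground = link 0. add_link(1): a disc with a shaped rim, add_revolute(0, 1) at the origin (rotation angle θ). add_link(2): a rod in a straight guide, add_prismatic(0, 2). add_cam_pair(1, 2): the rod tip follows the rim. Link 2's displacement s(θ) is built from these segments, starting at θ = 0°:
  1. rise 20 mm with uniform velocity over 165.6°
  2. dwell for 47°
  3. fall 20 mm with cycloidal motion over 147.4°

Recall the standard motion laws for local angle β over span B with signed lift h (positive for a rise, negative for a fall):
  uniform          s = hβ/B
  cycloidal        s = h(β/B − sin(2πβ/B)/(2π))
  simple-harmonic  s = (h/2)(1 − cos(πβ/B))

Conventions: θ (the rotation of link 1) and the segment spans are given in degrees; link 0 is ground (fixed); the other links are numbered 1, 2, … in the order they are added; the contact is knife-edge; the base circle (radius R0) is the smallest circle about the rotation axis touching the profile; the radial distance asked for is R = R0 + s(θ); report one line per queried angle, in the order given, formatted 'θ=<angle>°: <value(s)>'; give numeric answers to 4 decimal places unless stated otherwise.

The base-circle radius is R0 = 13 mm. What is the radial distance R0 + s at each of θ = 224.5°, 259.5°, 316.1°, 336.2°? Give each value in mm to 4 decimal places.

segment 1 (0° to 165.6°, uniform, h = 20) is passed completely: s = 0.0000 + (20) = 20.0000
segment 2 (165.6° to 212.6°, dwell): s unchanged at 20.0000
θ = 224.5° falls in segment 3 (212.6° to 360°, cycloidal, h = -20): β = 224.5 − 212.6 = 11.9°, B = 147.4°; Δs = -20·(0.0807 − sin(2π·0.0807)/(2π)) = -0.0684; s = 20.0000 − 0.0684 = 19.9316
θ = 259.5° falls in segment 3 (212.6° to 360°, cycloidal, h = -20): β = 259.5 − 212.6 = 46.9°, B = 147.4°; Δs = -20·(0.3182 − sin(2π·0.3182)/(2π)) = -3.4682; s = 20.0000 − 3.4682 = 16.5318
θ = 316.1° falls in segment 3 (212.6° to 360°, cycloidal, h = -20): β = 316.1 − 212.6 = 103.5°, B = 147.4°; Δs = -20·(0.7022 − sin(2π·0.7022)/(2π)) = -17.0839; s = 20.0000 − 17.0839 = 2.9161
θ = 336.2° falls in segment 3 (212.6° to 360°, cycloidal, h = -20): β = 336.2 − 212.6 = 123.6°, B = 147.4°; Δs = -20·(0.8385 − sin(2π·0.8385)/(2π)) = -19.4739; s = 20.0000 − 19.4739 = 0.5261
θ=224.5°: R = R0 + s = 13 + 19.9316 = 32.9316
θ=259.5°: R = R0 + s = 13 + 16.5318 = 29.5318
θ=316.1°: R = R0 + s = 13 + 2.9161 = 15.9161
θ=336.2°: R = R0 + s = 13 + 0.5261 = 13.5261

θ=224.5°: 32.9316
θ=259.5°: 29.5318
θ=316.1°: 15.9161
θ=336.2°: 13.5261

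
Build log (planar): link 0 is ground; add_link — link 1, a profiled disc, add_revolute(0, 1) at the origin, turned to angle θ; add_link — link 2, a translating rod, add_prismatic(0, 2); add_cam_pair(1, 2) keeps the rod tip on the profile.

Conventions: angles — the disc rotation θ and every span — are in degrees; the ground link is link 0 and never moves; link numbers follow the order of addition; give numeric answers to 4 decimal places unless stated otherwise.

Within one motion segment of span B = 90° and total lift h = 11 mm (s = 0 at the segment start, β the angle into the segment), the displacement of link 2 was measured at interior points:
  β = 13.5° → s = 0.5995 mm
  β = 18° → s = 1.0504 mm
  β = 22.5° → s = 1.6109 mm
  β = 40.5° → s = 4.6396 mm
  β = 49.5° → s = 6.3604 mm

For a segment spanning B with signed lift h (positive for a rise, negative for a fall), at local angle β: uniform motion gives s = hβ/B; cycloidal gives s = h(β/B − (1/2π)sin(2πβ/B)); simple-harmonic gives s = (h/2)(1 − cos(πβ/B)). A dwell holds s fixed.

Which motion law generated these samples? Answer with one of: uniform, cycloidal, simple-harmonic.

candidates at β/B = r: uniform s = h·r (linear in β); cycloidal s = h·(r − sin(2πr)/(2π)); simple-harmonic s = (h/2)(1 − cos(πr))
β=13.5°: printed 0.5995 | uniform 1.6500, cycloidal 0.2337, simple-harmonic 0.5995
β=18°: printed 1.0504 | uniform 2.2000, cycloidal 0.5350, simple-harmonic 1.0504
β=22.5°: printed 1.6109 | uniform 2.7500, cycloidal 0.9993, simple-harmonic 1.6109
β=40.5°: printed 4.6396 | uniform 4.9500, cycloidal 4.4090, simple-harmonic 4.6396
β=49.5°: printed 6.3604 | uniform 6.0500, cycloidal 6.5910, simple-harmonic 6.3604
only one law matches every sample → simple-harmonic

simple-harmonic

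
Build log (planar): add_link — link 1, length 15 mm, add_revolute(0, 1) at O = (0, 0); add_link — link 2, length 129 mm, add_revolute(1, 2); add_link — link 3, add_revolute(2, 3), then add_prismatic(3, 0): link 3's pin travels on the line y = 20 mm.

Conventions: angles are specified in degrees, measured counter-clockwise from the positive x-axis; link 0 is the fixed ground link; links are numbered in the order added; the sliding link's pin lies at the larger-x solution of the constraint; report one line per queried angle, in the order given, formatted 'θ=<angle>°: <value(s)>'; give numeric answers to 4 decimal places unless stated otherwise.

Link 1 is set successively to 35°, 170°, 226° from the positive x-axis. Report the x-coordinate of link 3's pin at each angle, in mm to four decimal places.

geometry: r = 15 mm, L = 129 mm, e = 20 mm
θ=35°: crank pin P = (r cos θ, r sin θ) = (12.287281, 8.603647)
θ=35°: h = r sin θ − e = 8.603647 − 20 = -11.396353
θ=35°: x = r cos θ + √(L² − h²) = 12.287281 + 128.495615 = 140.782896
θ=170°: crank pin P = (r cos θ, r sin θ) = (-14.772116, 2.604723)
θ=170°: h = r sin θ − e = 2.604723 − 20 = -17.395277
θ=170°: x = r cos θ + √(L² − h²) = -14.772116 + 127.821768 = 113.049652
θ=226°: crank pin P = (r cos θ, r sin θ) = (-10.419876, -10.790097)
θ=226°: h = r sin θ − e = -10.790097 − 20 = -30.790097
θ=226°: x = r cos θ + √(L² − h²) = -10.419876 + 125.271585 = 114.851709

θ=35°: 140.7829
θ=170°: 113.0497
θ=226°: 114.8517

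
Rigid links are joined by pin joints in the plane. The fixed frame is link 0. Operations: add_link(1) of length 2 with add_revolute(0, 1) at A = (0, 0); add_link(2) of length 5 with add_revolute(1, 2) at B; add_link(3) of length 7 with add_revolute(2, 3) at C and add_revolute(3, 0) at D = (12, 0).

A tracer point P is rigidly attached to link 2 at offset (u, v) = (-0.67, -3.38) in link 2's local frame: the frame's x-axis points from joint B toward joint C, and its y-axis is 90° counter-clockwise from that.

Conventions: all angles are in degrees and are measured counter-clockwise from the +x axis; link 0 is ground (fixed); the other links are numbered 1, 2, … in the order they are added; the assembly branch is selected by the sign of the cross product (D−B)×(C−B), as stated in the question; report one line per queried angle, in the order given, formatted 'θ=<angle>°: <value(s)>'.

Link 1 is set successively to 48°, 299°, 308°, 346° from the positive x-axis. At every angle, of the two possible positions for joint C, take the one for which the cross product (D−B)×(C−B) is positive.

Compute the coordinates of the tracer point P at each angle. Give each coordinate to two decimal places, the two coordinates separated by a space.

A=(0,0), D=(12.00,0)
θ=48°: B = A + 2.00·(cos48°, sin48°) = (1.3383, 1.4863)
θ=48°: |BD| = 10.7648
θ=48°: circle(B,5.00) ∩ circle(D,7.00): a=4.2677, h=2.6052
θ=48°:   candidates: C₊=(5.9248,3.4773) cross=28.044; C₋=(5.2054,-1.6832) cross=-28.044
θ=48°:   branch + wants cross > 0 → take C=(5.9248,3.4773) (cross=28.044)
θ=48°: ex = (C−B)/|BC| = (0.9173,0.3982); ey = (-0.3982,0.9173)
θ=48°: P = B + -0.67·ex + -3.38·ey = (2.0696,-1.8810)
θ=299°: B = A + 2.00·(cos299°, sin299°) = (0.9696, -1.7492)
θ=299°: |BD| = 11.1682
θ=299°: circle(B,5.00) ∩ circle(D,7.00): a=4.5096, h=2.1594
θ=299°:   candidates: C₊=(5.0854,1.0899) cross=24.117; C₋=(5.7618,-3.1757) cross=-24.117
θ=299°:   branch + wants cross > 0 → take C=(5.0854,1.0899) (cross=24.117)
θ=299°: ex = (C−B)/|BC| = (0.8231,0.5678); ey = (-0.5678,0.8231)
θ=299°: P = B + -0.67·ex + -3.38·ey = (2.3374,-4.9119)
θ=308°: B = A + 2.00·(cos308°, sin308°) = (1.2313, -1.5760)
θ=308°: |BD| = 10.8834
θ=308°: circle(B,5.00) ∩ circle(D,7.00): a=4.3391, h=2.4844
θ=308°:   candidates: C₊=(5.1649,1.5105) cross=27.039; C₋=(5.8845,-3.4059) cross=-27.039
θ=308°:   branch + wants cross > 0 → take C=(5.1649,1.5105) (cross=27.039)
θ=308°: ex = (C−B)/|BC| = (0.7867,0.6173); ey = (-0.6173,0.7867)
θ=308°: P = B + -0.67·ex + -3.38·ey = (2.7907,-4.6487)
θ=346°: B = A + 2.00·(cos346°, sin346°) = (1.9406, -0.4838)
θ=346°: |BD| = 10.0710
θ=346°: circle(B,5.00) ∩ circle(D,7.00): a=3.8440, h=3.1975
θ=346°:   candidates: C₊=(5.6265,2.8946) cross=32.202; C₋=(5.9338,-3.4929) cross=-32.202
θ=346°:   branch + wants cross > 0 → take C=(5.6265,2.8946) (cross=32.202)
θ=346°: ex = (C−B)/|BC| = (0.7372,0.6757); ey = (-0.6757,0.7372)
θ=346°: P = B + -0.67·ex + -3.38·ey = (3.7305,-3.4282)

θ=48°: 2.07 -1.88
θ=299°: 2.34 -4.91
θ=308°: 2.79 -4.65
θ=346°: 3.73 -3.43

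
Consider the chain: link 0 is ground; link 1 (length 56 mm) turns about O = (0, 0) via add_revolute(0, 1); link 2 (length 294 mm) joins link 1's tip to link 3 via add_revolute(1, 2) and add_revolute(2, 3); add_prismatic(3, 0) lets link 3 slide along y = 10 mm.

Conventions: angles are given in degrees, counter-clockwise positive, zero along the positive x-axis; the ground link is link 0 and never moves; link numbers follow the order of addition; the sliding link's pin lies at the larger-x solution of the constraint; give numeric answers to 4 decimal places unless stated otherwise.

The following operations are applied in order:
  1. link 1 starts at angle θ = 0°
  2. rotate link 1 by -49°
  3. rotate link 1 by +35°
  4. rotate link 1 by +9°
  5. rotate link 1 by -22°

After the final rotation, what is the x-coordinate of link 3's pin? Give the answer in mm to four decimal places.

geometry: r = 56 mm, L = 294 mm, e = 10 mm; θ starts at 0°
rotate link 1 by -49°: θ ← 0° -49° = -49°
rotate link 1 by +35°: θ ← -49° +35° = -14°
rotate link 1 by +9°: θ ← -14° +9° = -5°
rotate link 1 by -22°: θ ← -5° -22° = -27°
crank pin P = (r cos θ, r sin θ) = (49.896365, -25.423468)
h = r sin θ − e = -25.423468 − 10 = -35.423468
x = r cos θ + √(L² − h²) = 49.896365 + 291.858147 = 341.754512

341.7545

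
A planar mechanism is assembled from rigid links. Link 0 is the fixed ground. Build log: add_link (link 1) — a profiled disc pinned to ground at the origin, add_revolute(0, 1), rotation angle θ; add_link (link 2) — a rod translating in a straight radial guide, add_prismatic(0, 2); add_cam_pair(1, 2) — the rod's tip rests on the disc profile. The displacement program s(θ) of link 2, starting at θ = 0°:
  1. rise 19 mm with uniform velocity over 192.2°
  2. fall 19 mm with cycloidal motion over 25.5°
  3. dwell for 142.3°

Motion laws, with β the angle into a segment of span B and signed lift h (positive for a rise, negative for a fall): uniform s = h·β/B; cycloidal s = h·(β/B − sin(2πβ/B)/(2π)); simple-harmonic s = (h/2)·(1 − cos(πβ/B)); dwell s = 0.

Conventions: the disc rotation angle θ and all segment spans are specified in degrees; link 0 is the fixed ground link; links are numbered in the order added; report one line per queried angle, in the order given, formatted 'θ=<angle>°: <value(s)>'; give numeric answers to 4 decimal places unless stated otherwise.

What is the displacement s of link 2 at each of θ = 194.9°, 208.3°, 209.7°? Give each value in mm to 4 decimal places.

seg 1 [0°–192.2°] uniform, h=19: full span → s += 19 → s = 19.0000
seg 2 [192.2°–217.7°] cycloidal, h=-19: θ=194.9° here. β=2.7, B=25.5. -19·(0.1059 − sin(2π·0.1059)/(2π)) = -0.1451 → s = 18.8549
seg 2 [192.2°–217.7°] cycloidal, h=-19: θ=208.3° here. β=16.1, B=25.5. -19·(0.6314 − sin(2π·0.6314)/(2π)) = -14.2182 → s = 4.7818
seg 2 [192.2°–217.7°] cycloidal, h=-19: θ=209.7° here. β=17.5, B=25.5. -19·(0.6863 − sin(2π·0.6863)/(2π)) = -15.8240 → s = 3.1760

θ=194.9°: 18.8549
θ=208.3°: 4.7818
θ=209.7°: 3.1760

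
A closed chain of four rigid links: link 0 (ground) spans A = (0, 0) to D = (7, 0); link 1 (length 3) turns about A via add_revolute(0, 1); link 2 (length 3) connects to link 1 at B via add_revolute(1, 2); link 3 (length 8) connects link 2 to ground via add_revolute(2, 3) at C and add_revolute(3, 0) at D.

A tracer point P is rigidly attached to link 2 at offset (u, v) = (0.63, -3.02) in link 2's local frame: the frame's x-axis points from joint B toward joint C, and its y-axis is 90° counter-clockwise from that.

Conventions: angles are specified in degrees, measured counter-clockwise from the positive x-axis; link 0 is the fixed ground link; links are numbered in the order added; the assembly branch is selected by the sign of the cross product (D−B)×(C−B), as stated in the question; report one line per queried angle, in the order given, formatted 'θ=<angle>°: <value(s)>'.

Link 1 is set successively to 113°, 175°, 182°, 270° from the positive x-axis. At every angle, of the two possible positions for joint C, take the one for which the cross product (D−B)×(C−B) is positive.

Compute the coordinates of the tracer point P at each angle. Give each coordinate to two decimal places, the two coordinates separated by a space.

A=(0,0), D=(7.00,0)
θ=113°: B = A + 3.00·(cos113°, sin113°) = (-1.1722, 2.7615)
θ=113°: |BD| = 8.6262
θ=113°: circle(B,3.00) ∩ circle(D,8.00): a=1.1251, h=2.7810
θ=113°:   candidates: C₊=(0.7840,5.0360) cross=23.990; C₋=(-0.9966,-0.2333) cross=-23.990
θ=113°:   branch + wants cross > 0 → take C=(0.7840,5.0360) (cross=23.990)
θ=113°: ex = (C−B)/|BC| = (0.6521,0.7582); ey = (-0.7582,0.6521)
θ=113°: P = B + 0.63·ex + -3.02·ey = (1.5283,1.2699)
θ=175°: B = A + 3.00·(cos175°, sin175°) = (-2.9886, 0.2615)
θ=175°: |BD| = 9.9920
θ=175°: circle(B,3.00) ∩ circle(D,8.00): a=2.2438, h=1.9913
θ=175°:   candidates: C₊=(-0.6934,2.1934) cross=19.897; C₋=(-0.7977,-1.7879) cross=-19.897
θ=175°:   branch + wants cross > 0 → take C=(-0.6934,2.1934) (cross=19.897)
θ=175°: ex = (C−B)/|BC| = (0.7650,0.6440); ey = (-0.6440,0.7650)
θ=175°: P = B + 0.63·ex + -3.02·ey = (-0.5618,-1.6433)
θ=182°: B = A + 3.00·(cos182°, sin182°) = (-2.9982, -0.1047)
θ=182°: |BD| = 9.9987
θ=182°: circle(B,3.00) ∩ circle(D,8.00): a=2.2490, h=1.9854
θ=182°:   candidates: C₊=(-0.7701,1.9042) cross=19.852; C₋=(-0.7285,-2.0665) cross=-19.852
θ=182°:   branch + wants cross > 0 → take C=(-0.7701,1.9042) (cross=19.852)
θ=182°: ex = (C−B)/|BC| = (0.7427,0.6696); ey = (-0.6696,0.7427)
θ=182°: P = B + 0.63·ex + -3.02·ey = (-0.5080,-1.9258)
θ=270°: B = A + 3.00·(cos270°, sin270°) = (-0.0000, -3.0000)
θ=270°: |BD| = 7.6158
θ=270°: circle(B,3.00) ∩ circle(D,8.00): a=0.1970, h=2.9935
θ=270°:   candidates: C₊=(-0.9982,-0.1709) cross=22.798; C₋=(1.3602,-5.6739) cross=-22.798
θ=270°:   branch + wants cross > 0 → take C=(-0.9982,-0.1709) (cross=22.798)
θ=270°: ex = (C−B)/|BC| = (-0.3327,0.9430); ey = (-0.9430,-0.3327)
θ=270°: P = B + 0.63·ex + -3.02·ey = (2.6383,-1.4011)

θ=113°: 1.53 1.27
θ=175°: -0.56 -1.64
θ=182°: -0.51 -1.93
θ=270°: 2.64 -1.40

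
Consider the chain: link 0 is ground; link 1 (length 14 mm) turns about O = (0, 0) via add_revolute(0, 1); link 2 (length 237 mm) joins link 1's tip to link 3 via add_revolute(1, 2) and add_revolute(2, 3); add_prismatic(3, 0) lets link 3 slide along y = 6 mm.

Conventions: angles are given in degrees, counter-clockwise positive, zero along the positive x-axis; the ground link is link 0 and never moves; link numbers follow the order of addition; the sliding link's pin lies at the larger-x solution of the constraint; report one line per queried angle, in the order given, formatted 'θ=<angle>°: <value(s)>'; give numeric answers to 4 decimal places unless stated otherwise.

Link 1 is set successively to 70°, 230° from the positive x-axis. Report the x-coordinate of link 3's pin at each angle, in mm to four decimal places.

geometry: r = 14 mm, L = 237 mm, e = 6 mm
θ=70°: crank pin P = (r cos θ, r sin θ) = (4.788282, 13.155697)
θ=70°: h = r sin θ − e = 13.155697 − 6 = 7.155697
θ=70°: x = r cos θ + √(L² − h²) = 4.788282 + 236.891950 = 241.680232
θ=230°: crank pin P = (r cos θ, r sin θ) = (-8.999027, -10.724622)
θ=230°: h = r sin θ − e = -10.724622 − 6 = -16.724622
θ=230°: x = r cos θ + √(L² − h²) = -8.999027 + 236.409152 = 227.410125

θ=70°: 241.6802
θ=230°: 227.4101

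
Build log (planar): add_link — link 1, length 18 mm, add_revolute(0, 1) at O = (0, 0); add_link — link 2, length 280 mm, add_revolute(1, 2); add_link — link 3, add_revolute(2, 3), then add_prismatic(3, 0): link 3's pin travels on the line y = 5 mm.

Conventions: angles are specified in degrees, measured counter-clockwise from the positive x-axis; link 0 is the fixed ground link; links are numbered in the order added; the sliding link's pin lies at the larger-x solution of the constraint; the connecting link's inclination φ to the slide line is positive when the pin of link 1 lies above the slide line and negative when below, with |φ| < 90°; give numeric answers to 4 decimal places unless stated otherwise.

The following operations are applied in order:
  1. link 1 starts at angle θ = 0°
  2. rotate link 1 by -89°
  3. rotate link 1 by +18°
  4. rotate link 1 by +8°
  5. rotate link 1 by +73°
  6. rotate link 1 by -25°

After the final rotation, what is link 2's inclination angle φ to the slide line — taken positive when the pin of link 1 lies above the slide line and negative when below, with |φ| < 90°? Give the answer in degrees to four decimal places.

geometry: r = 18 mm, L = 280 mm, e = 5 mm; θ starts at 0°
rotate link 1 by -89°: θ ← 0° -89° = -89°
rotate link 1 by +18°: θ ← -89° +18° = -71°
rotate link 1 by +8°: θ ← -71° +8° = -63°
rotate link 1 by +73°: θ ← -63° +73° = 10°
rotate link 1 by -25°: θ ← 10° -25° = -15°
h = r sin θ − e = -4.658743 − 5 = -9.658743
sin φ = h / L = -9.658743 / 280 = -0.03449551
φ = arcsin(-0.03449551) = -1.976839°

-1.9768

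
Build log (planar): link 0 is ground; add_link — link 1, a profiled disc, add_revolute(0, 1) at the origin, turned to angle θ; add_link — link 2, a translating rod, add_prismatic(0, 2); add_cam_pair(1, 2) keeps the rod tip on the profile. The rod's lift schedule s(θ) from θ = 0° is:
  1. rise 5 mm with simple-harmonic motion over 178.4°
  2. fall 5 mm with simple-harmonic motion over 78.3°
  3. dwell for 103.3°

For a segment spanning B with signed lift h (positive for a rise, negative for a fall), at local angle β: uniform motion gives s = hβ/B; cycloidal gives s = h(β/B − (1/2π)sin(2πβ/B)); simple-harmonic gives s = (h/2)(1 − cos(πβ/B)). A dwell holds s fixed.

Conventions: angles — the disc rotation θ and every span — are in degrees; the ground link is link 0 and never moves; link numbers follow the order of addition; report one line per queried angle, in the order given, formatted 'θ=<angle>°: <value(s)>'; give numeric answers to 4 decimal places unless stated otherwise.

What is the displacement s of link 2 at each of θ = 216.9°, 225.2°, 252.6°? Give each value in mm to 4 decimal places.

seg 1 [0°–178.4°] simple-harmonic, h=5: full span → s += 5 → s = 5.0000
seg 2 [178.4°–256.7°] simple-harmonic, h=-5: θ=216.9° here. β=38.5, B=78.3. -5/2·(1 − cos(π·0.4917)) = -2.4348 → s = 2.5652
seg 2 [178.4°–256.7°] simple-harmonic, h=-5: θ=225.2° here. β=46.8, B=78.3. -5/2·(1 − cos(π·0.5977)) = -3.2554 → s = 1.7446
seg 2 [178.4°–256.7°] simple-harmonic, h=-5: θ=252.6° here. β=74.2, B=78.3. -5/2·(1 − cos(π·0.9476)) = -4.9662 → s = 0.0338

θ=216.9°: 2.5652
θ=225.2°: 1.7446
θ=252.6°: 0.0338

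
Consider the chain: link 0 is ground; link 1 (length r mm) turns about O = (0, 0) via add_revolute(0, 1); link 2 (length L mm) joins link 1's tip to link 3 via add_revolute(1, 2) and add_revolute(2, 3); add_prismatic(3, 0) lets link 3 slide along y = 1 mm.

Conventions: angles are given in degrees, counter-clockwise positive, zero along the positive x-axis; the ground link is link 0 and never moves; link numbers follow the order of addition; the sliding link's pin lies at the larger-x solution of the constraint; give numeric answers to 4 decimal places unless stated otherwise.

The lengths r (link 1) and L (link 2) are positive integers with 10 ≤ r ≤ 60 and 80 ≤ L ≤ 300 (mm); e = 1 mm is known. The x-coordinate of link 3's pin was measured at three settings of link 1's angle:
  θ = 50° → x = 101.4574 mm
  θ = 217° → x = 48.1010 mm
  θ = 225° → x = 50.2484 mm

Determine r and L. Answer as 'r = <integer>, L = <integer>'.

constraint per measurement: (x − r cos θ)² + (r sin θ − e)² = L²
subtracting the θ₁ and θ₂ equations cancels the r² and L² terms:
r = (x₁² − x₂²) / (2[(x₁cos θ₁ + e sin θ₁) − (x₂cos θ₂ + e sin θ₂)]) = 38.0000 → r = 38
L² = (x₁ − r cos θ₁)² + (r sin θ₁ − e)² = 6724.0021 → L = 82.0000 → L = 82
check at θ₃=225°: x = 50.2484 (printed 50.2484) ✓

r = 38, L = 82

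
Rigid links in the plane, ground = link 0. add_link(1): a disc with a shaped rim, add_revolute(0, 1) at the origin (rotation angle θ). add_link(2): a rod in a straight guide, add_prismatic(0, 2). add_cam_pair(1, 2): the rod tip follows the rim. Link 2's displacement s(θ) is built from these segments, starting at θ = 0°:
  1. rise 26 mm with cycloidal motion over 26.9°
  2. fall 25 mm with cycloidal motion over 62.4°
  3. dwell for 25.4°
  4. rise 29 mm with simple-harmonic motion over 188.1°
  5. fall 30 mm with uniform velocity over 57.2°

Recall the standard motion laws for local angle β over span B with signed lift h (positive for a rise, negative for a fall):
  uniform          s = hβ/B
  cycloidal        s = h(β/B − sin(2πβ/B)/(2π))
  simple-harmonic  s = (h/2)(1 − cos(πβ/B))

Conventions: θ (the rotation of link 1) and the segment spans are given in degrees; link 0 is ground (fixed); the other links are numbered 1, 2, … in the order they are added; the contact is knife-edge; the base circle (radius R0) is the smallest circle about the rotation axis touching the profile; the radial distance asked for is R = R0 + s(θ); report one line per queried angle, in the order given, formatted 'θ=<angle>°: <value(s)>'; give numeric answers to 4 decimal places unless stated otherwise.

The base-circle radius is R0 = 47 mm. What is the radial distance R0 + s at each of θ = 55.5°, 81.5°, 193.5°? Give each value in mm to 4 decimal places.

segment 1 (0° to 26.9°, cycloidal, h = 26) is passed completely: s = 0.0000 + (26) = 26.0000
θ = 55.5° falls in segment 2 (26.9° to 89.3°, cycloidal, h = -25): β = 55.5 − 26.9 = 28.6°, B = 62.4°; Δs = -25·(0.4583 − sin(2π·0.4583)/(2π)) = -10.4285; s = 26.0000 − 10.4285 = 15.5715
θ = 81.5° falls in segment 2 (26.9° to 89.3°, cycloidal, h = -25): β = 81.5 − 26.9 = 54.6°, B = 62.4°; Δs = -25·(0.8750 − sin(2π·0.8750)/(2π)) = -24.6885; s = 26.0000 − 24.6885 = 1.3115
segment 2 (26.9° to 89.3°, cycloidal, h = -25) is passed completely: s = 26.0000 + (-25) = 1.0000
segment 3 (89.3° to 114.7°, dwell): s unchanged at 1.0000
θ = 193.5° falls in segment 4 (114.7° to 302.8°, simple-harmonic, h = 29): β = 193.5 − 114.7 = 78.8°, B = 188.1°; Δs = 29/2·(1 − cos(π·0.4189)) = 10.8466; s = 1.0000 + 10.8466 = 11.8466
θ=55.5°: R = R0 + s = 47 + 15.5715 = 62.5715
θ=81.5°: R = R0 + s = 47 + 1.3115 = 48.3115
θ=193.5°: R = R0 + s = 47 + 11.8466 = 58.8466

θ=55.5°: 62.5715
θ=81.5°: 48.3115
θ=193.5°: 58.8466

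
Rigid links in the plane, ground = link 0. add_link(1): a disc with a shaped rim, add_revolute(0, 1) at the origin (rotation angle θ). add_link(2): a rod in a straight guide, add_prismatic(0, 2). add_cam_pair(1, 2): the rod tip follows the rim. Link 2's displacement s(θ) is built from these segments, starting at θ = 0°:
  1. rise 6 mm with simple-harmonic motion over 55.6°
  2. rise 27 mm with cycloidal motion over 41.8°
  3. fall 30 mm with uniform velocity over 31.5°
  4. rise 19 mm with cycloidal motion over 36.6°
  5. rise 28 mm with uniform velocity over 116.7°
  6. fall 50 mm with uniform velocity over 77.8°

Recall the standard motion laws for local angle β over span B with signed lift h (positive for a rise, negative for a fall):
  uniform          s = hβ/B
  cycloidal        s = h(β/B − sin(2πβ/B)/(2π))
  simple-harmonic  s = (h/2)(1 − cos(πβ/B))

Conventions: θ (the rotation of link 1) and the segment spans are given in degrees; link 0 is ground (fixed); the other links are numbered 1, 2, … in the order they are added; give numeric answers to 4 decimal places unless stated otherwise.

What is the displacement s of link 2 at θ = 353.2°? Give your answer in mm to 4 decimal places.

segment 1 (0° to 55.6°, simple-harmonic, h = 6) is passed completely: s = 0.0000 + (6) = 6.0000
segment 2 (55.6° to 97.4°, cycloidal, h = 27) is passed completely: s = 6.0000 + (27) = 33.0000
segment 3 (97.4° to 128.9°, uniform, h = -30) is passed completely: s = 33.0000 + (-30) = 3.0000
segment 4 (128.9° to 165.5°, cycloidal, h = 19) is passed completely: s = 3.0000 + (19) = 22.0000
segment 5 (165.5° to 282.2°, uniform, h = 28) is passed completely: s = 22.0000 + (28) = 50.0000
θ = 353.2° falls in segment 6 (282.2° to 360°, uniform, h = -50): β = 353.2 − 282.2 = 71°, B = 77.8°; Δs = -50·71/77.8 = -45.6298; s = 50.0000 − 45.6298 = 4.3702

4.3702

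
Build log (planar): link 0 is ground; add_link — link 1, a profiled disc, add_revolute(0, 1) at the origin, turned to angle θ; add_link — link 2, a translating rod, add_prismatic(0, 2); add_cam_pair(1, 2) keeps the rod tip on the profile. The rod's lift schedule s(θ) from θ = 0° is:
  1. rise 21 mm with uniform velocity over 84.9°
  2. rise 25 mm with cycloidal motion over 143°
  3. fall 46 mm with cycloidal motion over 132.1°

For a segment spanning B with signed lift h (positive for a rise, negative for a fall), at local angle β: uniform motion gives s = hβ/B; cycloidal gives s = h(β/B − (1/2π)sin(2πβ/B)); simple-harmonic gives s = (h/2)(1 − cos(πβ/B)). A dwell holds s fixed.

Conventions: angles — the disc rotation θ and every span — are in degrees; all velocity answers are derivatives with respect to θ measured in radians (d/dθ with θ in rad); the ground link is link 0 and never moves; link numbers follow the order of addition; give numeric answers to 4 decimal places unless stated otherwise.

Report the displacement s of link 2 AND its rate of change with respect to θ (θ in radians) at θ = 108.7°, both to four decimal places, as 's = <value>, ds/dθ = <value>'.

seg 1 [0°–84.9°] uniform, h=21: full span → s += 21 → s = 21.0000
seg 2 [84.9°–227.9°] cycloidal, h=25: θ=108.7° here. β=23.8, B=143. 25·(0.1664 − sin(2π·0.1664)/(2π)) = 0.7180 → s = 21.7180
velocity in seg [84.9°–227.9°] (cycloidal), θ in radians: β = 23.8° = 0.4154 rad, B = 143° = 2.4958 rad; ds/dθ = (h/B)(1 − cos(2πβ/B)) = (25/2.4958)(1 − cos(2π·0.1664)) = 4.995673 mm/rad

s = 21.7180, ds/dθ = 4.9957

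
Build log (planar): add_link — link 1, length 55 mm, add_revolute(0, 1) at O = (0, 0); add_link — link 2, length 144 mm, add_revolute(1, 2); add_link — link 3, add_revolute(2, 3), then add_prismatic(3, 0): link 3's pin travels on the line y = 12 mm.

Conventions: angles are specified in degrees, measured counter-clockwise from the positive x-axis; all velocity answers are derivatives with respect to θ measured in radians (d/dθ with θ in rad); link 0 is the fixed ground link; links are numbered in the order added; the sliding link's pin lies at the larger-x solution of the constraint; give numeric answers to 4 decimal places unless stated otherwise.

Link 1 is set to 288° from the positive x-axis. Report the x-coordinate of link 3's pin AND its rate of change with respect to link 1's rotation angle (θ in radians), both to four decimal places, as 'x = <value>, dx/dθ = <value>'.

geometry: r = 55 mm, L = 144 mm, e = 12 mm
crank pin P = (r cos θ, r sin θ) = (16.995935, -52.308108)
h = r sin θ − e = -52.308108 − 12 = -64.308108
x = r cos θ + √(L² − h²) = 16.995935 + 128.842800 = 145.838735
dx/dθ = −r sin θ − h·r cos θ/√(L² − h²) (θ in radians; h = -64.308108) = 60.791131

x = 145.8387, dx/dθ = 60.7911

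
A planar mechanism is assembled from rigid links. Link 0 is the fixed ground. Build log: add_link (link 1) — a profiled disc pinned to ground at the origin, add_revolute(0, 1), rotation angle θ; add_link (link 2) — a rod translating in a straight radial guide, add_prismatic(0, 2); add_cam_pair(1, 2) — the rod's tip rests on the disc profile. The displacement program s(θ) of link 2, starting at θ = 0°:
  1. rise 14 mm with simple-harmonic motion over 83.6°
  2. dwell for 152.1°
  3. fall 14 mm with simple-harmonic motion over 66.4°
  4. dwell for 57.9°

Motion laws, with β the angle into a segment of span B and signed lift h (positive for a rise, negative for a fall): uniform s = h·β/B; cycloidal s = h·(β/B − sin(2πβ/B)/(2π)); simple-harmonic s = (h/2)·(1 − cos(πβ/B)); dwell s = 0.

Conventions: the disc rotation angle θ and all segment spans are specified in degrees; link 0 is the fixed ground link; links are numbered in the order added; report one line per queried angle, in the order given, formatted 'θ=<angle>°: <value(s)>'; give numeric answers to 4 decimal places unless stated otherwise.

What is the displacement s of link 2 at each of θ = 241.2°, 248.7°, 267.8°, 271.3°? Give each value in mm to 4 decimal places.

seg 1 [0°–83.6°] simple-harmonic, h=14: full span → s += 14 → s = 14.0000
seg 2 [83.6°–235.7°] dwell: s stays 14.0000
seg 3 [235.7°–302.1°] simple-harmonic, h=-14: θ=241.2° here. β=5.5, B=66.4. -14/2·(1 − cos(π·0.0828)) = -0.2357 → s = 13.7643
seg 3 [235.7°–302.1°] simple-harmonic, h=-14: θ=248.7° here. β=13, B=66.4. -14/2·(1 − cos(π·0.1958)) = -1.2829 → s = 12.7171
seg 3 [235.7°–302.1°] simple-harmonic, h=-14: θ=267.8° here. β=32.1, B=66.4. -14/2·(1 − cos(π·0.4834)) = -6.6359 → s = 7.3641
seg 3 [235.7°–302.1°] simple-harmonic, h=-14: θ=271.3° here. β=35.6, B=66.4. -14/2·(1 − cos(π·0.5361)) = -7.7932 → s = 6.2068

θ=241.2°: 13.7643
θ=248.7°: 12.7171
θ=267.8°: 7.3641
θ=271.3°: 6.2068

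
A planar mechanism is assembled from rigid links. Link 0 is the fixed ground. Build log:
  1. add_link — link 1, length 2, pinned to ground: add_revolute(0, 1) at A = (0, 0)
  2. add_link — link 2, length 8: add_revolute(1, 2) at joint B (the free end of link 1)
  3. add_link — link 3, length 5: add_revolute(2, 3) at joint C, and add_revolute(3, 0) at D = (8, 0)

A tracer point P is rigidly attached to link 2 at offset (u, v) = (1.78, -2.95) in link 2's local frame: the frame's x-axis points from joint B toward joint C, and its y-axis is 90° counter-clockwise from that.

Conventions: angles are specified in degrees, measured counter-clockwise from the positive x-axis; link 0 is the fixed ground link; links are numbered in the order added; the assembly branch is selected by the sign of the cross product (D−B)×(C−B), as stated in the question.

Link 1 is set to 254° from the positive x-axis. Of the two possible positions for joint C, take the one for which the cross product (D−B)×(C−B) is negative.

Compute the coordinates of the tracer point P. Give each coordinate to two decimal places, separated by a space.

A=(0,0), D=(8.00,0)
B = A + 2.00·(cos254°, sin254°) = (-0.5513, -1.9225)
|BD| = 8.7647
circle(B,8.00) ∩ circle(D,5.00): a=6.6072, h=4.5105
  candidates: C₊=(4.9056,3.9275) cross=39.534; C₋=(6.8844,-4.8740) cross=-39.534
  branch - wants cross < 0 → take C=(6.8844,-4.8740) (cross=-39.534)
ex = (C−B)/|BC| = (0.9295,-0.3689); ey = (0.3689,0.9295)
P = B + 1.78·ex + -2.95·ey = (0.0148,-5.3211)

0.01 -5.32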